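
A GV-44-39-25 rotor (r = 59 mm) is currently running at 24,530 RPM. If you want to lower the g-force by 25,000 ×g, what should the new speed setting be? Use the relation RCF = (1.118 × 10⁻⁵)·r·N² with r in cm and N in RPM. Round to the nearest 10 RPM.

≈ 14920 RPM

r = 59 mm = 5.9 cm
Current RCF = 1.118 × 10⁻⁵ × 5.9 × (24530)² = 1.118 × 10⁻⁵ × 5.9 × 601,720,900 ≈ 39,690.7 × g
Target RCF = 39,690.7 − 25,000 = 14,690.7 × g
N² = 14,690.7 / (6.5962 × 10⁻⁵) = 222,714,593
N ≈ √222,714,593 ≈ 14,923.6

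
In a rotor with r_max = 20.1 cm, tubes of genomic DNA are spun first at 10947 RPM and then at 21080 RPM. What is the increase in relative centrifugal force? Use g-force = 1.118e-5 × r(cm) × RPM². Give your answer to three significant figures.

≈ 72900 ×g

RCF₁ = 1.118 × 10⁻⁵ × 20.1 × (10947)² = 1.118 × 10⁻⁵ × 20.1 × 119,836,809 ≈ 26,929.5 × g
RCF₂ = 1.118 × 10⁻⁵ × 20.1 × (21080)² = 1.118 × 10⁻⁵ × 20.1 × 444,366,400 ≈ 99,857.1 × g
Increase = 99,857.1 − 26,929.5 = 72,927.6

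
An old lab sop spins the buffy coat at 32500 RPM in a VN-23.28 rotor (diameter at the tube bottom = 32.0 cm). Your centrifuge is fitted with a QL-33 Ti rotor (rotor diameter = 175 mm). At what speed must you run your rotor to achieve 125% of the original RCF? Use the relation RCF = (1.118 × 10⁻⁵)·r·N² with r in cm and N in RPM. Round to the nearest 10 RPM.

Original rotor: r = 32.0 / 2 = 16 cm
RCF_original = 1.118 × 10⁻⁵ × 16 × (32500)² = 1.118 × 10⁻⁵ × 16 × 1,056,250,000 ≈ 188,942 × g
Target RCF = 1.25 × 188,942 ≈ 236,177.5 × g
Your rotor: r = 175 mm / 2 = 87.5 mm = 8.75 cm
236,177.5 = 1.118 × 10⁻⁵ × 8.75 × N²
N² = 236,177.5 / (9.7825 × 10⁻⁵) = 2,414,285,714
N ≈ √2,414,285,714 ≈ 49,135.4

49140 RPM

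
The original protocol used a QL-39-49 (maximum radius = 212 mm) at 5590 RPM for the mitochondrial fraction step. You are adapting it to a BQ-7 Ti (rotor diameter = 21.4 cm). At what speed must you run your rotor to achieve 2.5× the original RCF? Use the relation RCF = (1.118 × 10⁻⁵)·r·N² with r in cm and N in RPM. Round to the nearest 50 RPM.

Original rotor: r = 212 mm = 21.2 cm
RCF_original = 1.118 × 10⁻⁵ × 21.2 × (5590)² = 1.118 × 10⁻⁵ × 21.2 × 31,248,100 ≈ 7,406.3 × g
Target RCF = 2.5 × 7,406.3 ≈ 18,515.8 × g
Your rotor: r = 21.4 / 2 = 10.7 cm
18,515.8 = 1.118 × 10⁻⁵ × 10.7 × N²
N² = 18,515.8 / (11.9626 × 10⁻⁵) = 154,780,733
N ≈ √154,780,733 ≈ 12,441.1

≈ 12450 RPM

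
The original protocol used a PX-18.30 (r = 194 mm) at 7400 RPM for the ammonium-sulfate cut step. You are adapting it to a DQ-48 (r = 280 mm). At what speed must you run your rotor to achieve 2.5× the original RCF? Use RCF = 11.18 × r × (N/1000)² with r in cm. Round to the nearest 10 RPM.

Original rotor: r = 194 mm = 19.4 cm
RCF_original = 11.18 × 19.4 × (7.4)² = 11.18 × 19.4 × 54.76 ≈ 11,877 × g
Target RCF = 2.5 × 11,877 ≈ 29,692.5 × g
Your rotor: r = 280 mm = 28.0 cm
29,692.5 = 11.18 × 28 × (N/1000)²
(N/1000)² = 29,692.5 / 313.04 = 94.8521
N = 1000 × √94.8521 ≈ 9,739.2

≈ 9740 RPM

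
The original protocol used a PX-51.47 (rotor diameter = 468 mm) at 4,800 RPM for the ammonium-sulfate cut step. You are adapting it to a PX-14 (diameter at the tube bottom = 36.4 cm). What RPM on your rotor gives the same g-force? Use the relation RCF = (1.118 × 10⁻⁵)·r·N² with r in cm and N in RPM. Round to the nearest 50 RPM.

Original rotor: r = 468 mm / 2 = 234 mm = 23.4 cm
RCF_original = 1.118 × 10⁻⁵ × 23.4 × (4800)² = 1.118 × 10⁻⁵ × 23.4 × 23,040,000 ≈ 6,027.5 × g
Your rotor: r = 36.4 / 2 = 18.2 cm
6,027.5 = 1.118 × 10⁻⁵ × 18.2 × N²
N² = 6,027.5 / (20.3476 × 10⁻⁵) = 29,622,658
N ≈ √29,622,658 ≈ 5,442.7

5450 RPM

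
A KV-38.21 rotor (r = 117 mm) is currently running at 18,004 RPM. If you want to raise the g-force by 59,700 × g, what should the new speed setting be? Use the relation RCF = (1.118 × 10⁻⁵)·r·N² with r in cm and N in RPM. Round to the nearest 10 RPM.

N₂ ≈ 27940 RPM

r = 117 mm = 11.7 cm
Current RCF = 1.118 × 10⁻⁵ × 11.7 × (18004)² = 1.118 × 10⁻⁵ × 11.7 × 324,144,016 ≈ 42,400 × g
Target RCF = 42,400 + 59,700 = 102,100 × g
N² = 102,100 / (13.0806 × 10⁻⁵) = 780,545,235
N ≈ √780,545,235 ≈ 27,938.2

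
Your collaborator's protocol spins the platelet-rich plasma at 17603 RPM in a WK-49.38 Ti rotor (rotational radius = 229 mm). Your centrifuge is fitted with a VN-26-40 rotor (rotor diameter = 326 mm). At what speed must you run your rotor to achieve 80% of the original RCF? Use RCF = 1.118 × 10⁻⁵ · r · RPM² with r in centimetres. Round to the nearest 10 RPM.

Original rotor: r = 229 mm = 22.9 cm
RCF = 1.118 × 10⁻⁵ × r × N²
RCF_original = 1.118 × 10⁻⁵ × 22.9 × (17603)² = 1.118 × 10⁻⁵ × 22.9 × 309,865,609 ≈ 79,332.4 × g
Target RCF = 0.8 × 79,332.4 ≈ 63,465.9 × g
Your rotor: r = 326 mm / 2 = 163 mm = 16.3 cm
63,465.9 = 1.118 × 10⁻⁵ × 16.3 × N²
N² = 63,465.9 / (18.2234 × 10⁻⁵) = 348,265,966
N ≈ √348,265,966 ≈ 18,661.9

18660 RPM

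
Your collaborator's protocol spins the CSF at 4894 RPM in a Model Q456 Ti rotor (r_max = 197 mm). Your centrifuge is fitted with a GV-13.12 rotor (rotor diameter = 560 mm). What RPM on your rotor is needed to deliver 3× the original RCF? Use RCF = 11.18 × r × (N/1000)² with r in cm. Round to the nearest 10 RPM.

7110 RPM

Original rotor: r = 197 mm = 19.7 cm
RCF_original = 11.18 × 19.7 × (4.894)² = 11.18 × 19.7 × 23.951236 ≈ 5,275.2 × g
Target RCF = 3 × 5,275.2 ≈ 15,825.6 × g
Your rotor: r = 560 mm / 2 = 280 mm = 28 cm
15,825.6 = 11.18 × 28 × (N/1000)²
(N/1000)² = 15,825.6 / 313.04 = 50.55456
N = 1000 × √50.55456 ≈ 7,110.2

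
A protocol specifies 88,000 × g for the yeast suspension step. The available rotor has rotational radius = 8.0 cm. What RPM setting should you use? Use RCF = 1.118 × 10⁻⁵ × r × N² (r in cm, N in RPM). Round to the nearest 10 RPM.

RCF = 1.118 × 10⁻⁵ × r × N²
88,000 = 1.118 × 10⁻⁵ × 8 × N²
N² = 88,000 / (8.944 × 10⁻⁵) = 983,899,821
N ≈ √983,899,821 ≈ 31,367.2

≈ 31370 RPM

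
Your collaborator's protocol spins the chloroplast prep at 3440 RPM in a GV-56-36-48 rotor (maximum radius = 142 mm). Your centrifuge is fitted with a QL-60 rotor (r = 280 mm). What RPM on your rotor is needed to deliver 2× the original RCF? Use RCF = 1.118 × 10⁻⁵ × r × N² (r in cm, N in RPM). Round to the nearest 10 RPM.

Original rotor: r = 142 mm = 14.2 cm
RCF_original = 1.118 × 10⁻⁵ × 14.2 × (3440)² = 1.118 × 10⁻⁵ × 14.2 × 11,833,600 ≈ 1,878.7 × g
Target RCF = 2 × 1,878.7 ≈ 3,757.4 × g
Your rotor: r = 280 mm = 28.0 cm
3,757.4 = 1.118 × 10⁻⁵ × 28 × N²
N² = 3,757.4 / (31.304 × 10⁻⁵) = 12,002,939
N ≈ √12,002,939 ≈ 3,464.5

3460 RPM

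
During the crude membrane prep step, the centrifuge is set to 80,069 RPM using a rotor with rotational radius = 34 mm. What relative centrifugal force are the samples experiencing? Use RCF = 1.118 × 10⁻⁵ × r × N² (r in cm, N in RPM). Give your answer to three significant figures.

RCF ≈ 244000 g

r = 34 mm = 3.4 cm
RCF = 1.118 × 10⁻⁵ × 3.4 × (80069)² = 1.118 × 10⁻⁵ × 3.4 × 6,411,044,761 ≈ 243,696.6 × g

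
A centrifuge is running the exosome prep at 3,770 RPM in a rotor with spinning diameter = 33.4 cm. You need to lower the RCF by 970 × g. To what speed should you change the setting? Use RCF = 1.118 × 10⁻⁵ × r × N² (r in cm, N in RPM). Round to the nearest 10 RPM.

≈ 3000 RPM

r = 33.4 / 2 = 16.7 cm
Current RCF = 1.118 × 10⁻⁵ × 16.7 × (3770)² = 1.118 × 10⁻⁵ × 16.7 × 14,212,900 ≈ 2,653.6 × g
Target RCF = 2,653.6 − 970 = 1,683.6 × g
N² = 1,683.6 / (18.6706 × 10⁻⁵) = 9,017,386
N ≈ √9,017,386 ≈ 3,002.9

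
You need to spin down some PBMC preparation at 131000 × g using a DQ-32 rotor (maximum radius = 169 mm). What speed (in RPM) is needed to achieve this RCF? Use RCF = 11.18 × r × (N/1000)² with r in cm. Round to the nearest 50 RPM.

≈ 26350 RPM

r = 169 mm = 16.9 cm
131,000 = 11.18 × 16.9 × (N/1000)²
(N/1000)² = 131,000 / 188.942 = 693.3345
N = 1000 × √693.3345 ≈ 26,331.2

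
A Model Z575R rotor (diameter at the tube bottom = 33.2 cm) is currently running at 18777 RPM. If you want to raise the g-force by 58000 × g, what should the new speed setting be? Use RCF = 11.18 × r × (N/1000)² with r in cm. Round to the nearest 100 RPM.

≈ 25800 RPM

r = 33.2 / 2 = 16.6 cm
Current RCF = 11.18 × 16.6 × (18.777)² = 11.18 × 16.6 × 352.575729 ≈ 65,433.8 × g
Target RCF = 65,433.8 + 58,000 = 123,433.8 × g
(N/1000)² = 123,433.8 / 185.588 = 665.0958
N = 1000 × √665.0958 ≈ 25,789.5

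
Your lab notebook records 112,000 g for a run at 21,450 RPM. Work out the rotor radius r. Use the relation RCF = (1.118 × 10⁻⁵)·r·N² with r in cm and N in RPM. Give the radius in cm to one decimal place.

≈ 21.8 cm

RCF = 1.118 × 10⁻⁵ × r × N²
112000 = 1.118 × 10⁻⁵ × r × (21450)²
r = 112000 / (1.118 × 10⁻⁵ × 460,102,500) = 112000 / 5143.946 ≈ 21.773 cm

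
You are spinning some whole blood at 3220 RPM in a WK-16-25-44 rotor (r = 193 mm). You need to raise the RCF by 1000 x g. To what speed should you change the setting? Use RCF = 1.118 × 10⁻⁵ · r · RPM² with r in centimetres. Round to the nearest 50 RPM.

r = 193 mm = 19.3 cm
Current RCF = 1.118 × 10⁻⁵ × 19.3 × (3220)² = 1.118 × 10⁻⁵ × 19.3 × 10,368,400 ≈ 2,237.2 × g
Target RCF = 2,237.2 + 1,000 = 3,237.2 × g
N² = 3,237.2 / (21.5774 × 10⁻⁵) = 15,002,734
N ≈ √15,002,734 ≈ 3,873.3

≈ 3850 RPM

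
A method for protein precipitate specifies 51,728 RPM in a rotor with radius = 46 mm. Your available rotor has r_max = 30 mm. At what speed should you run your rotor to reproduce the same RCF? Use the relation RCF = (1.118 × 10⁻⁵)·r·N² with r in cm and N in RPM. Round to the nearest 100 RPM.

≈ 64100 RPM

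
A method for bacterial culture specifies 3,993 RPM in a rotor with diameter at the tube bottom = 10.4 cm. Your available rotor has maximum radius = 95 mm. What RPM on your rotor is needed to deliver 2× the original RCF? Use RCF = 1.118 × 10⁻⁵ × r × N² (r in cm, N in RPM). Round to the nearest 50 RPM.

Original rotor: r = 10.4 / 2 = 5.2 cm
RCF = 1.118 × 10⁻⁵ × r × N²
RCF_original = 1.118 × 10⁻⁵ × 5.2 × (3993)² = 1.118 × 10⁻⁵ × 5.2 × 15,944,049 ≈ 926.9 × g
Target RCF = 2 × 926.9 ≈ 1,853.8 × g
Your rotor: r = 95 mm = 9.5 cm
1,853.8 = 1.118 × 10⁻⁵ × 9.5 × N²
N² = 1,853.8 / (10.621 × 10⁻⁵) = 17,454,100
N ≈ √17,454,100 ≈ 4,177.8

4200 RPM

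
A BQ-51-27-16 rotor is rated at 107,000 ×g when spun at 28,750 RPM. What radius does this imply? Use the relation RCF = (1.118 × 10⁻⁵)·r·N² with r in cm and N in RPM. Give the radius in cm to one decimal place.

107000 = 1.118 × 10⁻⁵ × r × (28750)²
r = 107000 / (1.118 × 10⁻⁵ × 826,562,500) = 107000 / 9240.969 ≈ 11.579 cm

r ≈ 11.6 cm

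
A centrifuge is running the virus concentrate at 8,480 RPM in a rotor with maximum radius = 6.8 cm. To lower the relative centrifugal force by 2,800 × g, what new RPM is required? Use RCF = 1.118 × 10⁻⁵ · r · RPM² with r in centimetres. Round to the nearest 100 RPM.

5900 RPM

Current RCF = 1.118 × 10⁻⁵ × 6.8 × (8480)² = 1.118 × 10⁻⁵ × 6.8 × 71,910,400 ≈ 5,466.9 × g
Target RCF = 5,466.9 − 2,800 = 2,666.9 × g
N² = 2,666.9 / (7.6024 × 10⁻⁵) = 35,079,712
N ≈ √35,079,712 ≈ 5,922.8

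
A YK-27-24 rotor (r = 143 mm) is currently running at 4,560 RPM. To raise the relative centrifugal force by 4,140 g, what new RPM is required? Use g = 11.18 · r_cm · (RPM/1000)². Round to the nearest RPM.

r = 143 mm = 14.3 cm
Current RCF = 11.18 × 14.3 × (4.56)² = 11.18 × 14.3 × 20.7936 ≈ 3,324.4 × g
Target RCF = 3,324.4 + 4,140 = 7,464.4 × g
(N/1000)² = 7,464.4 / 159.874 = 46.68927
N = 1000 × √46.68927 ≈ 6,833.0

≈ 6833 RPM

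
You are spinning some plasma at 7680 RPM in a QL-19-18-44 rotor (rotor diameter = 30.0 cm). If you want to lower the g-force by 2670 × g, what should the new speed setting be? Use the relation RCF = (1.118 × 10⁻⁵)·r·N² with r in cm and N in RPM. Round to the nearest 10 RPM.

r = 30.0 / 2 = 15 cm
Current RCF = 1.118 × 10⁻⁵ × 15 × (7680)² = 1.118 × 10⁻⁵ × 15 × 58,982,400 ≈ 9,891.3 × g
Target RCF = 9,891.3 − 2,670 = 7,221.3 × g
N² = 7,221.3 / (16.77 × 10⁻⁵) = 43,060,823
N ≈ √43,060,823 ≈ 6,562.1

6560 RPM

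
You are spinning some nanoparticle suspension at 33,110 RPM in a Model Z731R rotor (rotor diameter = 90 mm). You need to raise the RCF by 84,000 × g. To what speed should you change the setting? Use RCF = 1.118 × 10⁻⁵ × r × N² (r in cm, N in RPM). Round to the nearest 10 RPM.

≈ 52590 RPM

r = 90 mm / 2 = 45 mm = 4.5 cm
Current RCF = 1.118 × 10⁻⁵ × 4.5 × (33110)² = 1.118 × 10⁻⁵ × 4.5 × 1,096,272,100 ≈ 55,153.4 × g
Target RCF = 55,153.4 + 84,000 = 139,153.4 × g
N² = 139,153.4 / (5.031 × 10⁻⁵) = 2,765,919,300
N ≈ √2,765,919,300 ≈ 52,592.0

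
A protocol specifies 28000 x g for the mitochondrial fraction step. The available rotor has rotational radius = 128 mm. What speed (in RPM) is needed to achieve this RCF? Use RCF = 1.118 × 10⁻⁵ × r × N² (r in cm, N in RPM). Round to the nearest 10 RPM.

r = 128 mm = 12.8 cm
28,000 = 1.118 × 10⁻⁵ × 12.8 × N²
N² = 28,000 / (14.3104 × 10⁻⁵) = 195,661,896
N ≈ √195,661,896 ≈ 13,987.9

13990 RPM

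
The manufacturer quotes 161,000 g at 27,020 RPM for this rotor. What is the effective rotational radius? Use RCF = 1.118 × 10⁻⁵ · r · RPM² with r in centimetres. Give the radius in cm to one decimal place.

161000 = 1.118 × 10⁻⁵ × r × (27020)²
r = 161000 / (1.118 × 10⁻⁵ × 730,080,400) = 161000 / 8162.299 ≈ 19.725 cm

r ≈ 19.7 cm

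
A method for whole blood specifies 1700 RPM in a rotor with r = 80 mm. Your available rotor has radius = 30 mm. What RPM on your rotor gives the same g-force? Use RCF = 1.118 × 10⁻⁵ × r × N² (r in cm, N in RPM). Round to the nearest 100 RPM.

2800 RPM

Original rotor: r = 80 mm = 8.0 cm
RCF_original = 1.118 × 10⁻⁵ × 8 × (1700)² = 1.118 × 10⁻⁵ × 8 × 2,890,000 ≈ 258.5 × g
Your rotor: r = 30 mm = 3.0 cm
258.5 = 1.118 × 10⁻⁵ × 3 × N²
N² = 258.5 / (3.354 × 10⁻⁵) = 7,707,215
N ≈ √7,707,215 ≈ 2,776.2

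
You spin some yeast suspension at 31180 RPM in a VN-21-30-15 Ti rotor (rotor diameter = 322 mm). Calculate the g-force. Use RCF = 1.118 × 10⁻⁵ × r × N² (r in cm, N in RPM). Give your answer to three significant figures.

≈ 175000 × g

r = 322 mm / 2 = 161 mm = 16.1 cm
RCF = 1.118 × 10⁻⁵ × r × N²
RCF = 1.118 × 10⁻⁵ × 16.1 × (31180)² = 1.118 × 10⁻⁵ × 16.1 × 972,192,400 ≈ 174,992.7 × g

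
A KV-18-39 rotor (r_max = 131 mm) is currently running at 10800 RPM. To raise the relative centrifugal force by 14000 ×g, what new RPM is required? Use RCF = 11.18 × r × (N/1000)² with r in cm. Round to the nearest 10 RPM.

14570 RPM

r = 131 mm = 13.1 cm
Current RCF = 11.18 × 13.1 × (10.8)² = 11.18 × 13.1 × 116.64 ≈ 17,082.9 × g
Target RCF = 17,082.9 + 14,000 = 31,082.9 × g
(N/1000)² = 31,082.9 / 146.458 = 212.2308
N = 1000 × √212.2308 ≈ 14,568.1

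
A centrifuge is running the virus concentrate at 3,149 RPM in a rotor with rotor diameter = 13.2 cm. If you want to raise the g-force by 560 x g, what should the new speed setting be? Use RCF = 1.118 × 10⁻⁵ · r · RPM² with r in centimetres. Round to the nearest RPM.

r = 13.2 / 2 = 6.6 cm
Current RCF = 1.118 × 10⁻⁵ × 6.6 × (3149)² = 1.118 × 10⁻⁵ × 6.6 × 9,916,201 ≈ 731.7 × g
Target RCF = 731.7 + 560 = 1,291.7 × g
N² = 1,291.7 / (7.3788 × 10⁻⁵) = 17,505,556
N ≈ √17,505,556 ≈ 4,184.0

4184 RPM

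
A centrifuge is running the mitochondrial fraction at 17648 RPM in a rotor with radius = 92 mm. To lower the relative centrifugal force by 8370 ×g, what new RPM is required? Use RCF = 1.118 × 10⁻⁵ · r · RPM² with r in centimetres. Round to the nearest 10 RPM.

r = 92 mm = 9.2 cm
Current RCF = 1.118 × 10⁻⁵ × 9.2 × (17648)² = 1.118 × 10⁻⁵ × 9.2 × 311,451,904 ≈ 32,034.7 × g
Target RCF = 32,034.7 − 8,370 = 23,664.7 × g
N² = 23,664.7 / (10.2856 × 10⁻⁵) = 230,076,029
N ≈ √230,076,029 ≈ 15,168.3

15170 RPM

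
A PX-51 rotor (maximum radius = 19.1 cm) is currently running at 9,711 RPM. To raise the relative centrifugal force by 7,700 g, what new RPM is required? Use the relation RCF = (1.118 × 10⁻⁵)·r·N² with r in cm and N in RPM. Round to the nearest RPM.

≈ 11418 RPM

Current RCF = 1.118 × 10⁻⁵ × 19.1 × (9711)² = 1.118 × 10⁻⁵ × 19.1 × 94,303,521 ≈ 20,137.4 × g
Target RCF = 20,137.4 + 7,700 = 27,837.4 × g
N² = 27,837.4 / (21.3538 × 10⁻⁵) = 130,362,746
N ≈ √130,362,746 ≈ 11,417.7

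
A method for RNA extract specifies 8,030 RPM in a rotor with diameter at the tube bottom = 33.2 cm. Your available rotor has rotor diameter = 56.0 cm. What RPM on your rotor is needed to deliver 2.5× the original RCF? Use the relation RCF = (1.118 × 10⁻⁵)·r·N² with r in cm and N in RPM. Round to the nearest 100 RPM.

Original rotor: r = 33.2 / 2 = 16.6 cm
RCF_original = 1.118 × 10⁻⁵ × 16.6 × (8030)² = 1.118 × 10⁻⁵ × 16.6 × 64,480,900 ≈ 11,966.9 × g
Target RCF = 2.5 × 11,966.9 ≈ 29,917.2 × g
Your rotor: r = 56.0 / 2 = 28 cm
29,917.2 = 1.118 × 10⁻⁵ × 28 × N²
N² = 29,917.2 / (31.304 × 10⁻⁵) = 95,569,895
N ≈ √95,569,895 ≈ 9,776.0

≈ 9800 RPM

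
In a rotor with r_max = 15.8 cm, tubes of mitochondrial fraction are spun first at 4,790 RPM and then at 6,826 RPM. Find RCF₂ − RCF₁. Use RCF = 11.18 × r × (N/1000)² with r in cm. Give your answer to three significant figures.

RCF₁ = 11.18 × 15.8 × (4.79)² = 11.18 × 15.8 × 22.9441 ≈ 4,052.9 × g
RCF₂ = 11.18 × 15.8 × (6.826)² = 11.18 × 15.8 × 46.594276 ≈ 8,230.6 × g
Increase = 8,230.6 − 4,052.9 = 4,177.7

4180 ×g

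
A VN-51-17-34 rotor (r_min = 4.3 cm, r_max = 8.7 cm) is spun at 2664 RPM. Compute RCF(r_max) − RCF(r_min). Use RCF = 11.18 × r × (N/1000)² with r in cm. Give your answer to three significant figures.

RCF_max = 11.18 × 8.7 × (2.664)² = 11.18 × 8.7 × 7.096896 ≈ 690.3 × g
RCF_min = 11.18 × 4.3 × (2.664)² = 11.18 × 4.3 × 7.096896 ≈ 341.2 × g
ΔRCF = 690.3 − 341.2 = 349.1

349 x g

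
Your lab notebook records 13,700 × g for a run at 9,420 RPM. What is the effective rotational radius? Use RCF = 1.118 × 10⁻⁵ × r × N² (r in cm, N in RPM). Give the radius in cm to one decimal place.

RCF = 1.118 × 10⁻⁵ × r × N²
13700 = 1.118 × 10⁻⁵ × r × (9420)²
r = 13700 / (1.118 × 10⁻⁵ × 88,736,400) = 13700 / 992.073 ≈ 13.809 cm

13.8 cm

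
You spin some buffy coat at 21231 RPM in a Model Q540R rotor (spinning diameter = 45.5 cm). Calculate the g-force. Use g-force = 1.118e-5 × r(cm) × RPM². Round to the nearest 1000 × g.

r = 45.5 / 2 = 22.75 cm
RCF = 1.118 × 10⁻⁵ × r × N²
RCF = 1.118 × 10⁻⁵ × 22.75 × (21231)² = 1.118 × 10⁻⁵ × 22.75 × 450,755,361 ≈ 114,647.4 × g

≈ 115000 × g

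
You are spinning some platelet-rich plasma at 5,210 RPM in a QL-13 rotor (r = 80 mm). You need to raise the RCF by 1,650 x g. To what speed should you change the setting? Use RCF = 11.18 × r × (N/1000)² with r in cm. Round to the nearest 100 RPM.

r = 80 mm = 8.0 cm
Current RCF = 11.18 × 8 × (5.21)² = 11.18 × 8 × 27.1441 ≈ 2,427.8 × g
Target RCF = 2,427.8 + 1,650 = 4,077.8 × g
(N/1000)² = 4,077.8 / 89.44 = 45.59258
N = 1000 × √45.59258 ≈ 6,752.2

≈ 6800 RPM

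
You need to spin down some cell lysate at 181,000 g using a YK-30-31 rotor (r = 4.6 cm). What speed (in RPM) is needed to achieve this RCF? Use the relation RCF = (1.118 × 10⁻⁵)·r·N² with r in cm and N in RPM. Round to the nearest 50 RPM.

RCF = 1.118 × 10⁻⁵ × r × N²
181,000 = 1.118 × 10⁻⁵ × 4.6 × N²
N² = 181,000 / (5.1428 × 10⁻⁵) = 3,519,483,550
N ≈ √3,519,483,550 ≈ 59,325.2

N ≈ 59350 RPM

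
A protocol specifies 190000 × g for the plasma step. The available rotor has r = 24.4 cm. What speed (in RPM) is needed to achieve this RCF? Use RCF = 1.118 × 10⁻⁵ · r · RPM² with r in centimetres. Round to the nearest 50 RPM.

190,000 = 1.118 × 10⁻⁵ × 24.4 × N²
N² = 190,000 / (27.2792 × 10⁻⁵) = 696,501,364
N ≈ √696,501,364 ≈ 26,391.3

≈ 26400 RPM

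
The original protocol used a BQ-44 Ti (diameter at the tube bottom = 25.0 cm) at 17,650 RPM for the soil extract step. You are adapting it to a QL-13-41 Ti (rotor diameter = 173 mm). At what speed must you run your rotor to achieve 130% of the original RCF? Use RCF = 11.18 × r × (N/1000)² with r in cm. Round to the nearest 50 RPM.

Original rotor: r = 25.0 / 2 = 12.5 cm
RCF_original = 11.18 × 12.5 × (17.65)² = 11.18 × 12.5 × 311.5225 ≈ 43,535.3 × g
Target RCF = 1.3 × 43,535.3 ≈ 56,595.9 × g
Your rotor: r = 173 mm / 2 = 86.5 mm = 8.65 cm
56,595.9 = 11.18 × 8.65 × (N/1000)²
(N/1000)² = 56,595.9 / 96.707 = 585.2306
N = 1000 × √585.2306 ≈ 24,191.5

≈ 24200 RPM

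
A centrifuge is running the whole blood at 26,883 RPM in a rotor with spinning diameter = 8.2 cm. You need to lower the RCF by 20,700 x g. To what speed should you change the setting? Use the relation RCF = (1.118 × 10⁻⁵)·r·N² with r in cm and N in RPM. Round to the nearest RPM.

r = 8.2 / 2 = 4.1 cm
Current RCF = 1.118 × 10⁻⁵ × 4.1 × (26883)² = 1.118 × 10⁻⁵ × 4.1 × 722,695,689 ≈ 33,126.9 × g
Target RCF = 33,126.9 − 20,700 = 12,426.9 × g
N² = 12,426.9 / (4.5838 × 10⁻⁵) = 271,104,760
N ≈ √271,104,760 ≈ 16,465.3

N₂ ≈ 16465 RPM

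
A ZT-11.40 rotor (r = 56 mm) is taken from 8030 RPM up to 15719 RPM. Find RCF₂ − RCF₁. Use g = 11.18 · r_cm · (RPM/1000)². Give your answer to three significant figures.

≈ 11400 × g

r = 56 mm = 5.6 cm
RCF₁ = 11.18 × 5.6 × (8.03)² = 11.18 × 5.6 × 64.4809 ≈ 4,037 × g
RCF₂ = 11.18 × 5.6 × (15.719)² = 11.18 × 5.6 × 247.086961 ≈ 15,469.6 × g
Increase = 15,469.6 − 4,037 = 11,432.6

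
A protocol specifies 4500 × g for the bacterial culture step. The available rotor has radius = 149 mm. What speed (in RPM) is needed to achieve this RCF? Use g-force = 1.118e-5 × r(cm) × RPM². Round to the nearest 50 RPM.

r = 149 mm = 14.9 cm
RCF = 1.118 × 10⁻⁵ × r × N²
4,500 = 1.118 × 10⁻⁵ × 14.9 × N²
N² = 4,500 / (16.6582 × 10⁻⁵) = 27,013,723
N ≈ √27,013,723 ≈ 5,197.5

≈ 5200 RPM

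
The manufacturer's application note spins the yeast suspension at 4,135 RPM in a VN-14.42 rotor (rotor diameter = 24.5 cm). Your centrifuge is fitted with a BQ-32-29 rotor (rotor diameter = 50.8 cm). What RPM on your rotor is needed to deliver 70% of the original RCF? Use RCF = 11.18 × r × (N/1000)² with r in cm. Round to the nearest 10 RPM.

2400 RPM

Original rotor: r = 24.5 / 2 = 12.25 cm
RCF_original = 11.18 × 12.25 × (4.135)² = 11.18 × 12.25 × 17.098225 ≈ 2,341.7 × g
Target RCF = 0.7 × 2,341.7 ≈ 1,639.2 × g
Your rotor: r = 50.8 / 2 = 25.4 cm
1,639.2 = 11.18 × 25.4 × (N/1000)²
(N/1000)² = 1,639.2 / 283.972 = 5.7724
N = 1000 × √5.7724 ≈ 2,402.6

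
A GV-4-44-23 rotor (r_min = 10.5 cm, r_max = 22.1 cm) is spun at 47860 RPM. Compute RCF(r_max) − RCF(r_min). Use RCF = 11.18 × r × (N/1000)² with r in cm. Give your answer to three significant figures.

RCF_max = 11.18 × 22.1 × (47.86)² = 11.18 × 22.1 × 2,290.5796 ≈ 565,951.8 × g
RCF_min = 11.18 × 10.5 × (47.86)² = 11.18 × 10.5 × 2,290.5796 ≈ 268,891.1 × g
ΔRCF = 565,951.8 − 268,891.1 = 297,060.7

297000 x g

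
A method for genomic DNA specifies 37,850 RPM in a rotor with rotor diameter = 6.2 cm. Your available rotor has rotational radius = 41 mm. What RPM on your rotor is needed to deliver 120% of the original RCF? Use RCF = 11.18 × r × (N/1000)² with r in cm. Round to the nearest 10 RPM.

Original rotor: r = 6.2 / 2 = 3.1 cm
RCF_original = 11.18 × 3.1 × (37.85)² = 11.18 × 3.1 × 1,432.6225 ≈ 49,651.8 × g
Target RCF = 1.2 × 49,651.8 ≈ 59,582.2 × g
Your rotor: r = 41 mm = 4.1 cm
59,582.2 = 11.18 × 4.1 × (N/1000)²
(N/1000)² = 59,582.2 / 45.838 = 1299.843
N = 1000 × √1299.843 ≈ 36,053.3

≈ 36050 RPM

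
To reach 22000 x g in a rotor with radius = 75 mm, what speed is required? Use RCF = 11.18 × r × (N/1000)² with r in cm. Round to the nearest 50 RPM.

r = 75 mm = 7.5 cm
22,000 = 11.18 × 7.5 × (N/1000)²
(N/1000)² = 22,000 / 83.85 = 262.3733
N = 1000 × √262.3733 ≈ 16,197.9

≈ 16200 RPM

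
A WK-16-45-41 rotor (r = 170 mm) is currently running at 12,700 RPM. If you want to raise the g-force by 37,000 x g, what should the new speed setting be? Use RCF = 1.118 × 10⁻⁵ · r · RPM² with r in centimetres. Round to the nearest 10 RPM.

r = 170 mm = 17.0 cm
Current RCF = 1.118 × 10⁻⁵ × 17 × (12700)² = 1.118 × 10⁻⁵ × 17 × 161,290,000 ≈ 30,654.8 × g
Target RCF = 30,654.8 + 37,000 = 67,654.8 × g
N² = 67,654.8 / (19.006 × 10⁻⁵) = 355,965,485
N ≈ √355,965,485 ≈ 18,867.0

18870 RPM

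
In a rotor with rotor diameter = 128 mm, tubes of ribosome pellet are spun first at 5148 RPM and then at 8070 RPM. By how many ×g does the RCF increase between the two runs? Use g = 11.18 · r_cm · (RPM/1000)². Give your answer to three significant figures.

2760 ×g

r = 128 mm / 2 = 64 mm = 6.4 cm
RCF₁ = 11.18 × 6.4 × (5.148)² = 11.18 × 6.4 × 26.501904 ≈ 1,896.3 × g
RCF₂ = 11.18 × 6.4 × (8.07)² = 11.18 × 6.4 × 65.1249 ≈ 4,659.8 × g
Increase = 4,659.8 − 1,896.3 = 2,763.5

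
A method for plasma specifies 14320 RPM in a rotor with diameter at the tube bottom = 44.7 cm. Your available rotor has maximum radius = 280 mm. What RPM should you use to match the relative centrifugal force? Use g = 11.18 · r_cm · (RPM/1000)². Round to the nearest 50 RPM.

Original rotor: r = 44.7 / 2 = 22.35 cm
RCF_original = 11.18 × 22.35 × (14.32)² = 11.18 × 22.35 × 205.0624 ≈ 51,239.6 × g
Your rotor: r = 280 mm = 28.0 cm
51,239.6 = 11.18 × 28 × (N/1000)²
(N/1000)² = 51,239.6 / 313.04 = 163.6839
N = 1000 × √163.6839 ≈ 12,793.9

≈ 12800 RPM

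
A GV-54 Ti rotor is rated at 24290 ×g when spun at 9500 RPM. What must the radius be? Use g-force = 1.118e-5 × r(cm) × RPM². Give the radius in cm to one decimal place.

≈ 24.1 cm

24290 = 1.118 × 10⁻⁵ × r × (9500)²
r = 24290 / (1.118 × 10⁻⁵ × 90,250,000) = 24290 / 1008.995 ≈ 24.073 cm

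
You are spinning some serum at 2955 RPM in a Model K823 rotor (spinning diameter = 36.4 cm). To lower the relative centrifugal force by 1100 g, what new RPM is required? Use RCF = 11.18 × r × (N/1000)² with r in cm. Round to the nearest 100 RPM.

≈ 1800 RPM

r = 36.4 / 2 = 18.2 cm
Current RCF = 11.18 × 18.2 × (2.955)² = 11.18 × 18.2 × 8.732025 ≈ 1,776.8 × g
Target RCF = 1,776.8 − 1,100 = 676.8 × g
(N/1000)² = 676.8 / 203.476 = 3.326191
N = 1000 × √3.326191 ≈ 1,823.8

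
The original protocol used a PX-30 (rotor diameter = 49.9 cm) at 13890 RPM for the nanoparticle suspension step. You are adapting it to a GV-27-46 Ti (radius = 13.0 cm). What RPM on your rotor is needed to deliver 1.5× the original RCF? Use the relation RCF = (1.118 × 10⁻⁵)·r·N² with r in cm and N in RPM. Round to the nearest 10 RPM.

Original rotor: r = 49.9 / 2 = 24.95 cm
RCF_original = 1.118 × 10⁻⁵ × 24.95 × (13890)² = 1.118 × 10⁻⁵ × 24.95 × 192,932,100 ≈ 53,816.7 × g
Target RCF = 1.5 × 53,816.7 ≈ 80,725 × g
80,725 = 1.118 × 10⁻⁵ × 13 × N²
N² = 80,725 / (14.534 × 10⁻⁵) = 555,421,770
N ≈ √555,421,770 ≈ 23,567.4

≈ 23570 RPM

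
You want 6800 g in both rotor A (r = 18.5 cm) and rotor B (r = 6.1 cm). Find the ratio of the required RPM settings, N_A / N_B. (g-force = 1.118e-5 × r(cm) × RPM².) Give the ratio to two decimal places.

0.57

At fixed RCF, N ∝ 1/√r, so N_A/N_B = √(r_B/r_A) = √(6.1/18.5) = √0.329730 = 0.5742.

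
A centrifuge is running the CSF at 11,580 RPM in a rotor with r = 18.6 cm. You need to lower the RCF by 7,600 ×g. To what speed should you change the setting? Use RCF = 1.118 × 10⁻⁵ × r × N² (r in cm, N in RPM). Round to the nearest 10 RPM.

Current RCF = 1.118 × 10⁻⁵ × 18.6 × (11580)² = 1.118 × 10⁻⁵ × 18.6 × 134,096,400 ≈ 27,885.1 × g
Target RCF = 27,885.1 − 7,600 = 20,285.1 × g
N² = 20,285.1 / (20.7948 × 10⁻⁵) = 97,548,906
N ≈ √97,548,906 ≈ 9,876.7

≈ 9880 RPM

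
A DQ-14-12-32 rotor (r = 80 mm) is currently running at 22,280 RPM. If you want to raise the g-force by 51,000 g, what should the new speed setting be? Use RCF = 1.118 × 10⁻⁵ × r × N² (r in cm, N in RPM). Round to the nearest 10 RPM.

r = 80 mm = 8.0 cm
Current RCF = 1.118 × 10⁻⁵ × 8 × (22280)² = 1.118 × 10⁻⁵ × 8 × 496,398,400 ≈ 44,397.9 × g
Target RCF = 44,397.9 + 51,000 = 95,397.9 × g
N² = 95,397.9 / (8.944 × 10⁻⁵) = 1,066,613,372
N ≈ √1,066,613,372 ≈ 32,659.0

≈ 32660 RPM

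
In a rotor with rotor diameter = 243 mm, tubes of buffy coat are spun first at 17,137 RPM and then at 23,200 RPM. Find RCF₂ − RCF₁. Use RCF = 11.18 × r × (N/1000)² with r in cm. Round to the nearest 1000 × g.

33000 × g

r = 243 mm / 2 = 121.5 mm = 12.15 cm
RCF₁ = 11.18 × 12.15 × (17.137)² = 11.18 × 12.15 × 293.676769 ≈ 39,892.2 × g
RCF₂ = 11.18 × 12.15 × (23.2)² = 11.18 × 12.15 × 538.24 ≈ 73,112.9 × g
Increase = 73,112.9 − 39,892.2 = 33,220.7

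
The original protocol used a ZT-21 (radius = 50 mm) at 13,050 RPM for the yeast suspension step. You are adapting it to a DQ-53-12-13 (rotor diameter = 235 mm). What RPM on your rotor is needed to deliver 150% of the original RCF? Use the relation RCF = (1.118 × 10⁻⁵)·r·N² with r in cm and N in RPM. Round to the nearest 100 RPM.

Original rotor: r = 50 mm = 5.0 cm
RCF_original = 1.118 × 10⁻⁵ × 5 × (13050)² = 1.118 × 10⁻⁵ × 5 × 170,302,500 ≈ 9,519.9 × g
Target RCF = 1.5 × 9,519.9 ≈ 14,279.8 × g
Your rotor: r = 235 mm / 2 = 117.5 mm = 11.75 cm
14,279.8 = 1.118 × 10⁻⁵ × 11.75 × N²
N² = 14,279.8 / (13.1365 × 10⁻⁵) = 108,703,231
N ≈ √108,703,231 ≈ 10,426.1

10400 RPM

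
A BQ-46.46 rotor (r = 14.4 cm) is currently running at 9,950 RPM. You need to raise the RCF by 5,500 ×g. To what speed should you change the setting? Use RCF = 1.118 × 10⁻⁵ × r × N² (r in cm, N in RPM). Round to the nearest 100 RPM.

N₂ ≈ 11500 RPM

Current RCF = 1.118 × 10⁻⁵ × 14.4 × (9950)² = 1.118 × 10⁻⁵ × 14.4 × 99,002,500 ≈ 15,938.6 × g
Target RCF = 15,938.6 + 5,500 = 21,438.6 × g
N² = 21,438.6 / (16.0992 × 10⁻⁵) = 133,165,623
N ≈ √133,165,623 ≈ 11,539.7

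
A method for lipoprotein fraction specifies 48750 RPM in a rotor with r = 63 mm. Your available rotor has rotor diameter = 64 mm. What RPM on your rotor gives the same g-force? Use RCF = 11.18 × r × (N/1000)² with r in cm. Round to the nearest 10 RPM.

Original rotor: r = 63 mm = 6.3 cm
RCF_original = 11.18 × 6.3 × (48.75)² = 11.18 × 6.3 × 2,376.5625 ≈ 167,390.8 × g
Your rotor: r = 64 mm / 2 = 32 mm = 3.2 cm
167,390.8 = 11.18 × 3.2 × (N/1000)²
(N/1000)² = 167,390.8 / 35.776 = 4678.857
N = 1000 × √4678.857 ≈ 68,402.2

≈ 68400 RPM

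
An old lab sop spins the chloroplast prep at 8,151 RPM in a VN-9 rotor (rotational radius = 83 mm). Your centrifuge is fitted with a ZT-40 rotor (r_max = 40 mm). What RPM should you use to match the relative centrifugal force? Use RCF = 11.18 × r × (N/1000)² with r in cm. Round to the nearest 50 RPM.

Original rotor: r = 83 mm = 8.3 cm
RCF = 11.18 × r × (N/1000)²
RCF_original = 11.18 × 8.3 × (8.151)² = 11.18 × 8.3 × 66.438801 ≈ 6,165.1 × g
Your rotor: r = 40 mm = 4.0 cm
6,165.1 = 11.18 × 4 × (N/1000)²
(N/1000)² = 6,165.1 / 44.72 = 137.86
N = 1000 × √137.86 ≈ 11,741.4

11750 RPM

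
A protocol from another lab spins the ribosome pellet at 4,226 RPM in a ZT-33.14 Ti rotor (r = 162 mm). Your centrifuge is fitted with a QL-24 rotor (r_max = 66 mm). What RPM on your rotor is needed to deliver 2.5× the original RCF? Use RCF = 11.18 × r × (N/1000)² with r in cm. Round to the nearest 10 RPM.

≈ 10470 RPM

Original rotor: r = 162 mm = 16.2 cm
RCF = 11.18 × r × (N/1000)²
RCF_original = 11.18 × 16.2 × (4.226)² = 11.18 × 16.2 × 17.859076 ≈ 3,234.6 × g
Target RCF = 2.5 × 3,234.6 ≈ 8,086.5 × g
Your rotor: r = 66 mm = 6.6 cm
8,086.5 = 11.18 × 6.6 × (N/1000)²
(N/1000)² = 8,086.5 / 73.788 = 109.591
N = 1000 × √109.591 ≈ 10,468.6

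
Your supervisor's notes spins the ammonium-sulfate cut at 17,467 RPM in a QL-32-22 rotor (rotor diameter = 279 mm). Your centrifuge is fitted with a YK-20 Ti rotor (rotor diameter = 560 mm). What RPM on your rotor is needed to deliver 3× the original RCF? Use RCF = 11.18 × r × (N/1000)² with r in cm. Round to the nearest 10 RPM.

Original rotor: r = 279 mm / 2 = 139.5 mm = 13.95 cm
RCF = 11.18 × r × (N/1000)²
RCF_original = 11.18 × 13.95 × (17.467)² = 11.18 × 13.95 × 305.096089 ≈ 47,583.1 × g
Target RCF = 3 × 47,583.1 ≈ 142,749.3 × g
Your rotor: r = 560 mm / 2 = 280 mm = 28 cm
142,749.3 = 11.18 × 28 × (N/1000)²
(N/1000)² = 142,749.3 / 313.04 = 456.0098
N = 1000 × √456.0098 ≈ 21,354.4

≈ 21350 RPM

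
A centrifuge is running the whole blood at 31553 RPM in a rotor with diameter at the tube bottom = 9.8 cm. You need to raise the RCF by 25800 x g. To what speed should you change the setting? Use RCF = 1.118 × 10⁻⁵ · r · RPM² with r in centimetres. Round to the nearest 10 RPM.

r = 9.8 / 2 = 4.9 cm
Current RCF = 1.118 × 10⁻⁵ × 4.9 × (31553)² = 1.118 × 10⁻⁵ × 4.9 × 995,591,809 ≈ 54,540.5 × g
Target RCF = 54,540.5 + 25,800 = 80,340.5 × g
N² = 80,340.5 / (5.4782 × 10⁻⁵) = 1,466,549,231
N ≈ √1,466,549,231 ≈ 38,295.6

38300 RPM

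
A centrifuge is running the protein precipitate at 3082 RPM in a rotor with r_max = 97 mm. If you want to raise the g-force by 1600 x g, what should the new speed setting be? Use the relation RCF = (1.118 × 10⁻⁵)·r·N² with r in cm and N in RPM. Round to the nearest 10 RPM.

N₂ ≈ 4920 RPM

r = 97 mm = 9.7 cm
Current RCF = 1.118 × 10⁻⁵ × 9.7 × (3082)² = 1.118 × 10⁻⁵ × 9.7 × 9,498,724 ≈ 1,030.1 × g
Target RCF = 1,030.1 + 1,600 = 2,630.1 × g
N² = 2,630.1 / (10.8446 × 10⁻⁵) = 24,252,623
N ≈ √24,252,623 ≈ 4,924.7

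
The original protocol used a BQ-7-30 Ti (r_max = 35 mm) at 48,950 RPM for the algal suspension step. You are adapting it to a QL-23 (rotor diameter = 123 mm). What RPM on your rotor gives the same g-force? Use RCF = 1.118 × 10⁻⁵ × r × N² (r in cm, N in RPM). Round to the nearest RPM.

≈ 36927 RPM

Original rotor: r = 35 mm = 3.5 cm
RCF = 1.118 × 10⁻⁵ × r × N²
RCF_original = 1.118 × 10⁻⁵ × 3.5 × (48950)² = 1.118 × 10⁻⁵ × 3.5 × 2,396,102,500 ≈ 93,759.5 × g
Your rotor: r = 123 mm / 2 = 61.5 mm = 6.15 cm
93,759.5 = 1.118 × 10⁻⁵ × 6.15 × N²
N² = 93,759.5 / (6.8757 × 10⁻⁵) = 1,363,635,703
N ≈ √1,363,635,703 ≈ 36,927.4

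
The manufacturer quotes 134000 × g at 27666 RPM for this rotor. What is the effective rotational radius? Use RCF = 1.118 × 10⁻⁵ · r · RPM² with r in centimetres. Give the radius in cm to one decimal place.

15.7 cm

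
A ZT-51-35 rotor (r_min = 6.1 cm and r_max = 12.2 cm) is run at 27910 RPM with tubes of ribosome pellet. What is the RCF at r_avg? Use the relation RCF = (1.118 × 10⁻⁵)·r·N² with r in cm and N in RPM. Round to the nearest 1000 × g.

r_avg = (6.1 + 12.2) / 2 = 9.15 cm
RCF = 1.118 × 10⁻⁵ × 9.15 × (27910)² = 1.118 × 10⁻⁵ × 9.15 × 778,968,100 ≈ 79,686.1 × g

80000 x g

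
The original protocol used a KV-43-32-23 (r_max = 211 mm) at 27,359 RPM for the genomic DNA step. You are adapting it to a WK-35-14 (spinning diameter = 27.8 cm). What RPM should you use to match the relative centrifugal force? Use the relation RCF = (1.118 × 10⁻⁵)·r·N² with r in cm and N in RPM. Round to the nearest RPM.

Original rotor: r = 211 mm = 21.1 cm
RCF = 1.118 × 10⁻⁵ × r × N²
RCF_original = 1.118 × 10⁻⁵ × 21.1 × (27359)² = 1.118 × 10⁻⁵ × 21.1 × 748,514,881 ≈ 176,573.2 × g
Your rotor: r = 27.8 / 2 = 13.9 cm
176,573.2 = 1.118 × 10⁻⁵ × 13.9 × N²
N² = 176,573.2 / (15.5402 × 10⁻⁵) = 1,136,235,055
N ≈ √1,136,235,055 ≈ 33,708.1

33708 RPM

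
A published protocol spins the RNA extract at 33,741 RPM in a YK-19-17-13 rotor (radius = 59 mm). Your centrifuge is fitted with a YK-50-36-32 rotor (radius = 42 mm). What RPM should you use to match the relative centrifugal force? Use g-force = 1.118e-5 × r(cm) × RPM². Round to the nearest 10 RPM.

Original rotor: r = 59 mm = 5.9 cm
RCF_original = 1.118 × 10⁻⁵ × 5.9 × (33741)² = 1.118 × 10⁻⁵ × 5.9 × 1,138,455,081 ≈ 75,094.8 × g
Your rotor: r = 42 mm = 4.2 cm
75,094.8 = 1.118 × 10⁻⁵ × 4.2 × N²
N² = 75,094.8 / (4.6956 × 10⁻⁵) = 1,599,258,881
N ≈ √1,599,258,881 ≈ 39,990.7

39990 RPM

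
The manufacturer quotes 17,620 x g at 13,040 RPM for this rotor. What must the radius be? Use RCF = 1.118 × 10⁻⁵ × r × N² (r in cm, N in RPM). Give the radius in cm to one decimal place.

17620 = 1.118 × 10⁻⁵ × r × (13040)²
r = 17620 / (1.118 × 10⁻⁵ × 170,041,600) = 17620 / 1901.065 ≈ 9.268 cm

9.3 cm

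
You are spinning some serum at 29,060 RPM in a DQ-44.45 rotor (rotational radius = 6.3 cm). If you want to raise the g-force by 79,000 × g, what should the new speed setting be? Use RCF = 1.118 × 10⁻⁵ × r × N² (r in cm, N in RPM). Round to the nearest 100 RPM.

Current RCF = 1.118 × 10⁻⁵ × 6.3 × (29060)² = 1.118 × 10⁻⁵ × 6.3 × 844,483,600 ≈ 59,480.4 × g
Target RCF = 59,480.4 + 79,000 = 138,480.4 × g
N² = 138,480.4 / (7.0434 × 10⁻⁵) = 1,966,101,599
N ≈ √1,966,101,599 ≈ 44,340.7

≈ 44300 RPM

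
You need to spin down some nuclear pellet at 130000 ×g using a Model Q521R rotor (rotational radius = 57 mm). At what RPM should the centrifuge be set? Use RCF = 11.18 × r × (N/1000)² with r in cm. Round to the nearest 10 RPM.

r = 57 mm = 5.7 cm
130,000 = 11.18 × 5.7 × (N/1000)²
(N/1000)² = 130,000 / 63.726 = 2039.984
N = 1000 × √2039.984 ≈ 45,166.2

N ≈ 45170 RPM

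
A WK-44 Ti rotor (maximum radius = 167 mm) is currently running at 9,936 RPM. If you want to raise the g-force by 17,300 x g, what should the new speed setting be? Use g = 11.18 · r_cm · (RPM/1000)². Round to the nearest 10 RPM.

r = 167 mm = 16.7 cm
Current RCF = 11.18 × 16.7 × (9.936)² = 11.18 × 16.7 × 98.724096 ≈ 18,432.4 × g
Target RCF = 18,432.4 + 17,300 = 35,732.4 × g
(N/1000)² = 35,732.4 / 186.706 = 191.3832
N = 1000 × √191.3832 ≈ 13,834.1

≈ 13830 RPM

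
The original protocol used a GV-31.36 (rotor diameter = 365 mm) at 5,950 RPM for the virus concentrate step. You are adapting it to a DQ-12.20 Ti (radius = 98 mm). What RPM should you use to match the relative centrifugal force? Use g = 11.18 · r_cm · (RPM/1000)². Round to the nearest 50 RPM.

≈ 8100 RPM

Original rotor: r = 365 mm / 2 = 182.5 mm = 18.25 cm
RCF_original = 11.18 × 18.25 × (5.95)² = 11.18 × 18.25 × 35.4025 ≈ 7,223.3 × g
Your rotor: r = 98 mm = 9.8 cm
7,223.3 = 11.18 × 9.8 × (N/1000)²
(N/1000)² = 7,223.3 / 109.564 = 65.92768
N = 1000 × √65.92768 ≈ 8,119.6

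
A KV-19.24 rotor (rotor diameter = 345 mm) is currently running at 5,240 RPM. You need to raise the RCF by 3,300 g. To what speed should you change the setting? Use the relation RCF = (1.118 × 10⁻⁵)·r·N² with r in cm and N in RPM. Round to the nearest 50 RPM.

r = 345 mm / 2 = 172.5 mm = 17.25 cm
Current RCF = 1.118 × 10⁻⁵ × 17.25 × (5240)² = 1.118 × 10⁻⁵ × 17.25 × 27,457,600 ≈ 5,295.3 × g
Target RCF = 5,295.3 + 3,300 = 8,595.3 × g
N² = 8,595.3 / (19.2855 × 10⁻⁵) = 44,568,717
N ≈ √44,568,717 ≈ 6,676.0

≈ 6700 RPM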